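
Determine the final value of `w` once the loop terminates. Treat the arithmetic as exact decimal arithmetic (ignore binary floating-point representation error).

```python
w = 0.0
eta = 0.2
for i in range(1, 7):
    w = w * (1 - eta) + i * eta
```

Let's trace through this code step by step.

Initialize: w = 0.0
Initialize: eta = 0.2
Entering loop: for i in range(1, 7):
After iteration 1: i = 1, w = 0.2
After iteration 2: i = 2, w = 0.56
After iteration 3: i = 3, w = 1.048
After iteration 4: i = 4, w = 1.6384
After iteration 5: i = 5, w = 2.31072
After iteration 6: i = 6, w = 3.048576
Loop ends.

Final answer: 3.048576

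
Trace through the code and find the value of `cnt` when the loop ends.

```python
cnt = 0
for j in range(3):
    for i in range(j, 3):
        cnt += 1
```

Let's trace through this code step by step.

Initialize: cnt = 0
Entering loop: for j in range(3):
After iteration 1: j = 0, cnt = 3
After iteration 2: j = 1, cnt = 5
After iteration 3: j = 2, cnt = 6
Loop ends.

Final answer: 6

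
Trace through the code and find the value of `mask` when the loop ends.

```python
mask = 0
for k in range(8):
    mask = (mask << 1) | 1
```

Let's trace through this code step by step.

Initialize: mask = 0
Entering loop: for k in range(8):
After iteration 1: k = 0, mask = 1
After iteration 2: k = 1, mask = 3
After iteration 3: k = 2, mask = 7
After iteration 4: k = 3, mask = 15
After iteration 5: k = 4, mask = 31
After iteration 6: k = 5, mask = 63
After iteration 7: k = 6, mask = 127
After iteration 8: k = 7, mask = 255
Loop ends.

Final answer: 255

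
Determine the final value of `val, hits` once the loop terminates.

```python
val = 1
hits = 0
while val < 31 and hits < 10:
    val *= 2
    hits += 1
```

Let's trace through this code step by step.

Initialize: val = 1
Initialize: hits = 0
Entering loop: while val < 31 and hits < 10:
After iteration 1: val = 2, hits = 1
After iteration 2: val = 4, hits = 2
After iteration 3: val = 8, hits = 3
After iteration 4: val = 16, hits = 4
After iteration 5: val = 32, hits = 5
Loop ends.

Final answer: 32, 5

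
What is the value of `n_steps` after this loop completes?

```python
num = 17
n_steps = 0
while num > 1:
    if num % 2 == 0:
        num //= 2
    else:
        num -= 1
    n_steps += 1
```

Let's trace through this code step by step.

Initialize: num = 17
Initialize: n_steps = 0
Entering loop: while num > 1:
After iteration 1: num = 16, n_steps = 1
After iteration 2: num = 8, n_steps = 2
After iteration 3: num = 4, n_steps = 3
After iteration 4: num = 2, n_steps = 4
After iteration 5: num = 1, n_steps = 5
Loop ends.

Final answer: 5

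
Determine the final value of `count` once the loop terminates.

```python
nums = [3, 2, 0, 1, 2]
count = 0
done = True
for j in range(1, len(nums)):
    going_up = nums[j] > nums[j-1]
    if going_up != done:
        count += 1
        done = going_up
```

Let's trace through this code step by step.

Initialize: nums = [3, 2, 0, 1, 2]
Initialize: count = 0
Initialize: done = True
Entering loop: for j in range(1, len(nums)):
After iteration 1: j = 1, count = 1, done = False, going_up = False
After iteration 2: j = 2, count = 1, done = False, going_up = False
After iteration 3: j = 3, count = 2, done = True, going_up = True
After iteration 4: j = 4, count = 2, done = True, going_up = True
Loop ends.

Final answer: 2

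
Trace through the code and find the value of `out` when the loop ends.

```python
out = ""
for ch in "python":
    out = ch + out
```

Let's trace through this code step by step.

Initialize: out = ''
Entering loop: for ch in "python":
After iteration 1: ch = 'p', out = 'p'
After iteration 2: ch = 'y', out = 'yp'
After iteration 3: ch = 't', out = 'typ'
After iteration 4: ch = 'h', out = 'htyp'
After iteration 5: ch = 'o', out = 'ohtyp'
After iteration 6: ch = 'n', out = 'nohtyp'
Loop ends.

Final answer: 'nohtyp'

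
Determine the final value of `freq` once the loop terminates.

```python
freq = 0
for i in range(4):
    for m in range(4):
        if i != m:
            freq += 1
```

Let's trace through this code step by step.

Initialize: freq = 0
Entering loop: for i in range(4):
After iteration 1: i = 0, freq = 3
After iteration 2: i = 1, freq = 6
After iteration 3: i = 2, freq = 9
After iteration 4: i = 3, freq = 12
Loop ends.

Final answer: 12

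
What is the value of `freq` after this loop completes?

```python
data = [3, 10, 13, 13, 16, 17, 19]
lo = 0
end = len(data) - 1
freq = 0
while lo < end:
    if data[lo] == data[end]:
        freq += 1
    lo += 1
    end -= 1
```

Let's trace through this code step by step.

Initialize: data = [3, 10, 13, 13, 16, 17, 19]
Initialize: lo = 0
Initialize: end = 6
Initialize: freq = 0
Entering loop: while lo < end:
After iteration 1: lo = 1, end = 5, freq = 0
After iteration 2: lo = 2, end = 4, freq = 0
After iteration 3: lo = 3, end = 3, freq = 0
Loop ends.

Final answer: 0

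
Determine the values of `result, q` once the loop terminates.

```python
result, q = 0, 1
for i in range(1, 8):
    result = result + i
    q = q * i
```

Let's trace through this code step by step.

Initialize: result = 0
Initialize: q = 1
Entering loop: for i in range(1, 8):
After iteration 1: i = 1, result = 1, q = 1
After iteration 2: i = 2, result = 3, q = 2
After iteration 3: i = 3, result = 6, q = 6
After iteration 4: i = 4, result = 10, q = 24
After iteration 5: i = 5, result = 15, q = 120
After iteration 6: i = 6, result = 21, q = 720
After iteration 7: i = 7, result = 28, q = 5040
Loop ends.

Final answer: 28, 5040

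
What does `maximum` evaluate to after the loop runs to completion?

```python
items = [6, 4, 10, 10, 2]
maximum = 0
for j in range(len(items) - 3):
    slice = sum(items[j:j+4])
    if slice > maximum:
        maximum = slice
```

Let's trace through this code step by step.

Initialize: items = [6, 4, 10, 10, 2]
Initialize: maximum = 0
Entering loop: for j in range(len(items) - 3):
After iteration 1: j = 0, maximum = 30, slice = 30
After iteration 2: j = 1, maximum = 30, slice = 26
Loop ends.

Final answer: 30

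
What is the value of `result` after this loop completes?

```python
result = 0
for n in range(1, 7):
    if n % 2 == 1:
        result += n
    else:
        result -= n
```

Let's trace through this code step by step.

Initialize: result = 0
Entering loop: for n in range(1, 7):
After iteration 1: n = 1, result = 1
After iteration 2: n = 2, result = -1
After iteration 3: n = 3, result = 2
After iteration 4: n = 4, result = -2
After iteration 5: n = 5, result = 3
After iteration 6: n = 6, result = -3
Loop ends.

Final answer: -3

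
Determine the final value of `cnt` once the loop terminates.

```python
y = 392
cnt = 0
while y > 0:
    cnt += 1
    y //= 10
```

Let's trace through this code step by step.

Initialize: y = 392
Initialize: cnt = 0
Entering loop: while y > 0:
After iteration 1: y = 39, cnt = 1
After iteration 2: y = 3, cnt = 2
After iteration 3: y = 0, cnt = 3
Loop ends.

Final answer: 3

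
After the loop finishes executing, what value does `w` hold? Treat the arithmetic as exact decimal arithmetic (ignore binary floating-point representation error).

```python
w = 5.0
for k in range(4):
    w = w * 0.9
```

Let's trace through this code step by step.

Initialize: w = 5.0
Entering loop: for k in range(4):
After iteration 1: k = 0, w = 4.5
After iteration 2: k = 1, w = 4.05
After iteration 3: k = 2, w = 3.645
After iteration 4: k = 3, w = 3.2805
Loop ends.

Final answer: 3.2805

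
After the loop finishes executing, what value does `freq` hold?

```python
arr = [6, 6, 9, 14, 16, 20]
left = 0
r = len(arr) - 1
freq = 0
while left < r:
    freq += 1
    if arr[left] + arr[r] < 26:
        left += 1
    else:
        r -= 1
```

Let's trace through this code step by step.

Initialize: arr = [6, 6, 9, 14, 16, 20]
Initialize: left = 0
Initialize: r = 5
Initialize: freq = 0
Entering loop: while left < r:
After iteration 1: left = 0, r = 4, freq = 1
After iteration 2: left = 1, r = 4, freq = 2
After iteration 3: left = 2, r = 4, freq = 3
After iteration 4: left = 3, r = 4, freq = 4
After iteration 5: left = 3, r = 3, freq = 5
Loop ends.

Final answer: 5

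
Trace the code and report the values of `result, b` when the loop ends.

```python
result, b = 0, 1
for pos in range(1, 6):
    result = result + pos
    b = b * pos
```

Let's trace through this code step by step.

Initialize: result = 0
Initialize: b = 1
Entering loop: for pos in range(1, 6):
After iteration 1: pos = 1, result = 1, b = 1
After iteration 2: pos = 2, result = 3, b = 2
After iteration 3: pos = 3, result = 6, b = 6
After iteration 4: pos = 4, result = 10, b = 24
After iteration 5: pos = 5, result = 15, b = 120
Loop ends.

Final answer: 15, 120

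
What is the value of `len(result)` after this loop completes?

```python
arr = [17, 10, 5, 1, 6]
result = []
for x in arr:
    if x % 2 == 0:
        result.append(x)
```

Let's trace through this code step by step.

Initialize: arr = [17, 10, 5, 1, 6]
Initialize: result = []
Entering loop: for x in arr:
After iteration 1: x = 17, result = []
After iteration 2: x = 10, result = [10]
After iteration 3: x = 5, result = [10]
After iteration 4: x = 1, result = [10]
After iteration 5: x = 6, result = [10, 6]
Loop ends.
len(result) = 2

Final answer: 2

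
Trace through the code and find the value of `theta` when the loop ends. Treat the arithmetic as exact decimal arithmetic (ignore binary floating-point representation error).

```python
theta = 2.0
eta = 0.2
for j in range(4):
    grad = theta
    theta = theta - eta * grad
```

Let's trace through this code step by step.

Initialize: theta = 2.0
Initialize: eta = 0.2
Entering loop: for j in range(4):
After iteration 1: j = 0, theta = 1.6, grad = 2.0
After iteration 2: j = 1, theta = 1.28, grad = 1.6
After iteration 3: j = 2, theta = 1.024, grad = 1.28
After iteration 4: j = 3, theta = 0.8192, grad = 1.024
Loop ends.

Final answer: 0.8192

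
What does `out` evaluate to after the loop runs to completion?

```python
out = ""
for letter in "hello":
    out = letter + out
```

Let's trace through this code step by step.

Initialize: out = ''
Entering loop: for letter in "hello":
After iteration 1: letter = 'h', out = 'h'
After iteration 2: letter = 'e', out = 'eh'
After iteration 3: letter = 'l', out = 'leh'
After iteration 4: letter = 'l', out = 'lleh'
After iteration 5: letter = 'o', out = 'olleh'
Loop ends.

Final answer: 'olleh'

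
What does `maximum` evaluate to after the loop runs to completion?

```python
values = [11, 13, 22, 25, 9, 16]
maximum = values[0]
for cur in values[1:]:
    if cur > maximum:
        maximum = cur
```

Let's trace through this code step by step.

Initialize: values = [11, 13, 22, 25, 9, 16]
Initialize: maximum = 11
Entering loop: for cur in values[1:]:
After iteration 1: cur = 13, maximum = 13
After iteration 2: cur = 22, maximum = 22
After iteration 3: cur = 25, maximum = 25
After iteration 4: cur = 9, maximum = 25
After iteration 5: cur = 16, maximum = 25
Loop ends.

Final answer: 25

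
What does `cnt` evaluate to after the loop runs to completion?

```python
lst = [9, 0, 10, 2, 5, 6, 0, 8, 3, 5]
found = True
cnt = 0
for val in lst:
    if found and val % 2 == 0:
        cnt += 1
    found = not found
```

Let's trace through this code step by step.

Initialize: lst = [9, 0, 10, 2, 5, 6, 0, 8, 3, 5]
Initialize: found = True
Initialize: cnt = 0
Entering loop: for val in lst:
After iteration 1: val = 9, found = False, cnt = 0
After iteration 2: val = 0, found = True, cnt = 0
After iteration 3: val = 10, found = False, cnt = 1
After iteration 4: val = 2, found = True, cnt = 1
After iteration 5: val = 5, found = False, cnt = 1
After iteration 6: val = 6, found = True, cnt = 1
After iteration 7: val = 0, found = False, cnt = 2
After iteration 8: val = 8, found = True, cnt = 2
After iteration 9: val = 3, found = False, cnt = 2
After iteration 10: val = 5, found = True, cnt = 2
Loop ends.

Final answer: 2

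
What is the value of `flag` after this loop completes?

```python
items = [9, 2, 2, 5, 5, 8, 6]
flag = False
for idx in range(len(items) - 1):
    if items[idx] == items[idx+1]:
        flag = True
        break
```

Let's trace through this code step by step.

Initialize: items = [9, 2, 2, 5, 5, 8, 6]
Initialize: flag = False
Entering loop: for idx in range(len(items) - 1):
After iteration 1: idx = 0, flag = False
After iteration 2: idx = 1, flag = True
Loop ends.

Final answer: True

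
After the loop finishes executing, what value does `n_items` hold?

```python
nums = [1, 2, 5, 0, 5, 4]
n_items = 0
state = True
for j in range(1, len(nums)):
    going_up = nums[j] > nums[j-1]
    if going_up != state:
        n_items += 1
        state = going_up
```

Let's trace through this code step by step.

Initialize: nums = [1, 2, 5, 0, 5, 4]
Initialize: n_items = 0
Initialize: state = True
Entering loop: for j in range(1, len(nums)):
After iteration 1: j = 1, n_items = 0, state = True, going_up = True
After iteration 2: j = 2, n_items = 0, state = True, going_up = True
After iteration 3: j = 3, n_items = 1, state = False, going_up = False
After iteration 4: j = 4, n_items = 2, state = True, going_up = True
After iteration 5: j = 5, n_items = 3, state = False, going_up = False
Loop ends.

Final answer: 3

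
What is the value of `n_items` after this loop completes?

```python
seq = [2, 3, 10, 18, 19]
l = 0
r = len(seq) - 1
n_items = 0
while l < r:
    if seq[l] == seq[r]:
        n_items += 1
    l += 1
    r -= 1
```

Let's trace through this code step by step.

Initialize: seq = [2, 3, 10, 18, 19]
Initialize: l = 0
Initialize: r = 4
Initialize: n_items = 0
Entering loop: while l < r:
After iteration 1: l = 1, r = 3, n_items = 0
After iteration 2: l = 2, r = 2, n_items = 0
Loop ends.

Final answer: 0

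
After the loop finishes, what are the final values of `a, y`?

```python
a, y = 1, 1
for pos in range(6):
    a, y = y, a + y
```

Let's trace through this code step by step.

Initialize: a = 1
Initialize: y = 1
Entering loop: for pos in range(6):
After iteration 1: pos = 0, a = 1, y = 2
After iteration 2: pos = 1, a = 2, y = 3
After iteration 3: pos = 2, a = 3, y = 5
After iteration 4: pos = 3, a = 5, y = 8
After iteration 5: pos = 4, a = 8, y = 13
After iteration 6: pos = 5, a = 13, y = 21
Loop ends.

Final answer: 13, 21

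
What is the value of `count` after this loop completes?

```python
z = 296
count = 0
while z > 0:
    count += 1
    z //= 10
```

Let's trace through this code step by step.

Initialize: z = 296
Initialize: count = 0
Entering loop: while z > 0:
After iteration 1: z = 29, count = 1
After iteration 2: z = 2, count = 2
After iteration 3: z = 0, count = 3
Loop ends.

Final answer: 3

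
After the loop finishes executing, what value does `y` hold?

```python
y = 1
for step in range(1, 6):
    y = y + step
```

Let's trace through this code step by step.

Initialize: y = 1
Entering loop: for step in range(1, 6):
After iteration 1: step = 1, y = 2
After iteration 2: step = 2, y = 4
After iteration 3: step = 3, y = 7
After iteration 4: step = 4, y = 11
After iteration 5: step = 5, y = 16
Loop ends.

Final answer: 16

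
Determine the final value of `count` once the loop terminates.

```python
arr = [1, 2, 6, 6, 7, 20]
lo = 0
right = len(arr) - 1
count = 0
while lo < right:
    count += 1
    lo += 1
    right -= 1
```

Let's trace through this code step by step.

Initialize: arr = [1, 2, 6, 6, 7, 20]
Initialize: lo = 0
Initialize: right = 5
Initialize: count = 0
Entering loop: while lo < right:
After iteration 1: lo = 1, right = 4, count = 1
After iteration 2: lo = 2, right = 3, count = 2
After iteration 3: lo = 3, right = 2, count = 3
Loop ends.

Final answer: 3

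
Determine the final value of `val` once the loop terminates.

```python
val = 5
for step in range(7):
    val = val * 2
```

Let's trace through this code step by step.

Initialize: val = 5
Entering loop: for step in range(7):
After iteration 1: step = 0, val = 10
After iteration 2: step = 1, val = 20
After iteration 3: step = 2, val = 40
After iteration 4: step = 3, val = 80
After iteration 5: step = 4, val = 160
After iteration 6: step = 5, val = 320
After iteration 7: step = 6, val = 640
Loop ends.

Final answer: 640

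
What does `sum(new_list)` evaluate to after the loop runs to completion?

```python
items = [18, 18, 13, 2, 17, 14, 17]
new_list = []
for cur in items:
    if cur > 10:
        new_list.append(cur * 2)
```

Let's trace through this code step by step.

Initialize: items = [18, 18, 13, 2, 17, 14, 17]
Initialize: new_list = []
Entering loop: for cur in items:
After iteration 1: cur = 18, new_list = [36]
After iteration 2: cur = 18, new_list = [36, 36]
After iteration 3: cur = 13, new_list = [36, 36, 26]
After iteration 4: cur = 2, new_list = [36, 36, 26]
After iteration 5: cur = 17, new_list = [36, 36, 26, 34]
After iteration 6: cur = 14, new_list = [36, 36, 26, 34, 28]
After iteration 7: cur = 17, new_list = [36, 36, 26, 34, 28, 34]
Loop ends.
sum(new_list) = 194

Final answer: 194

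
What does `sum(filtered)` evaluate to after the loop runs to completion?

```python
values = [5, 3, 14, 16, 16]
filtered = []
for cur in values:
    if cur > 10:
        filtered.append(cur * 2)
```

Let's trace through this code step by step.

Initialize: values = [5, 3, 14, 16, 16]
Initialize: filtered = []
Entering loop: for cur in values:
After iteration 1: cur = 5, filtered = []
After iteration 2: cur = 3, filtered = []
After iteration 3: cur = 14, filtered = [28]
After iteration 4: cur = 16, filtered = [28, 32]
After iteration 5: cur = 16, filtered = [28, 32, 32]
Loop ends.
sum(filtered) = 92

Final answer: 92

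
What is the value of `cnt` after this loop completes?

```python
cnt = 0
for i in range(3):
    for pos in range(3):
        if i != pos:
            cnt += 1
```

Let's trace through this code step by step.

Initialize: cnt = 0
Entering loop: for i in range(3):
After iteration 1: i = 0, cnt = 2
After iteration 2: i = 1, cnt = 4
After iteration 3: i = 2, cnt = 6
Loop ends.

Final answer: 6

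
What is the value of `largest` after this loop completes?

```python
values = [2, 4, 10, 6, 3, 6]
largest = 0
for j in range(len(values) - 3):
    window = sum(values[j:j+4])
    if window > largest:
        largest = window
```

Let's trace through this code step by step.

Initialize: values = [2, 4, 10, 6, 3, 6]
Initialize: largest = 0
Entering loop: for j in range(len(values) - 3):
After iteration 1: j = 0, largest = 22, window = 22
After iteration 2: j = 1, largest = 23, window = 23
After iteration 3: j = 2, largest = 25, window = 25
Loop ends.

Final answer: 25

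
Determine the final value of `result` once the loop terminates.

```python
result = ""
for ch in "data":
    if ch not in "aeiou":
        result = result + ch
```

Let's trace through this code step by step.

Initialize: result = ''
Entering loop: for ch in "data":
After iteration 1: ch = 'd', result = 'd'
After iteration 2: ch = 'a', result = 'd'
After iteration 3: ch = 't', result = 'dt'
After iteration 4: ch = 'a', result = 'dt'
Loop ends.

Final answer: 'dt'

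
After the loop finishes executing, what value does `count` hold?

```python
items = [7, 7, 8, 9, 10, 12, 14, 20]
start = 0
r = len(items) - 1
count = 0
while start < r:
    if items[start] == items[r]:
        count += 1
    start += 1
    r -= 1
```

Let's trace through this code step by step.

Initialize: items = [7, 7, 8, 9, 10, 12, 14, 20]
Initialize: start = 0
Initialize: r = 7
Initialize: count = 0
Entering loop: while start < r:
After iteration 1: start = 1, r = 6, count = 0
After iteration 2: start = 2, r = 5, count = 0
After iteration 3: start = 3, r = 4, count = 0
After iteration 4: start = 4, r = 3, count = 0
Loop ends.

Final answer: 0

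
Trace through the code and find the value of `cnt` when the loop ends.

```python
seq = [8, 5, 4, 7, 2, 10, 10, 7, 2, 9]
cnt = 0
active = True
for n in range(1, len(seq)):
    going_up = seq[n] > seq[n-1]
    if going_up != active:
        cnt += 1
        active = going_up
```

Let's trace through this code step by step.

Initialize: seq = [8, 5, 4, 7, 2, 10, 10, 7, 2, 9]
Initialize: cnt = 0
Initialize: active = True
Entering loop: for n in range(1, len(seq)):
After iteration 1: n = 1, cnt = 1, active = False, going_up = False
After iteration 2: n = 2, cnt = 1, active = False, going_up = False
After iteration 3: n = 3, cnt = 2, active = True, going_up = True
After iteration 4: n = 4, cnt = 3, active = False, going_up = False
After iteration 5: n = 5, cnt = 4, active = True, going_up = True
After iteration 6: n = 6, cnt = 5, active = False, going_up = False
After iteration 7: n = 7, cnt = 5, active = False, going_up = False
After iteration 8: n = 8, cnt = 5, active = False, going_up = False
After iteration 9: n = 9, cnt = 6, active = True, going_up = True
Loop ends.

Final answer: 6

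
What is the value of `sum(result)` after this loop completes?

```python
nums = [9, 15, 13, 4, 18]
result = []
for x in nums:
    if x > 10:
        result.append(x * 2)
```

Let's trace through this code step by step.

Initialize: nums = [9, 15, 13, 4, 18]
Initialize: result = []
Entering loop: for x in nums:
After iteration 1: x = 9, result = []
After iteration 2: x = 15, result = [30]
After iteration 3: x = 13, result = [30, 26]
After iteration 4: x = 4, result = [30, 26]
After iteration 5: x = 18, result = [30, 26, 36]
Loop ends.
sum(result) = 92

Final answer: 92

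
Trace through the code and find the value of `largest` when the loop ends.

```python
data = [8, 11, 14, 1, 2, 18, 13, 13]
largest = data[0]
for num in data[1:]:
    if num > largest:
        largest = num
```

Let's trace through this code step by step.

Initialize: data = [8, 11, 14, 1, 2, 18, 13, 13]
Initialize: largest = 8
Entering loop: for num in data[1:]:
After iteration 1: num = 11, largest = 11
After iteration 2: num = 14, largest = 14
After iteration 3: num = 1, largest = 14
After iteration 4: num = 2, largest = 14
After iteration 5: num = 18, largest = 18
After iteration 6: num = 13, largest = 18
After iteration 7: num = 13, largest = 18
Loop ends.

Final answer: 18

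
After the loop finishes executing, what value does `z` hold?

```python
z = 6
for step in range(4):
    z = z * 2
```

Let's trace through this code step by step.

Initialize: z = 6
Entering loop: for step in range(4):
After iteration 1: step = 0, z = 12
After iteration 2: step = 1, z = 24
After iteration 3: step = 2, z = 48
After iteration 4: step = 3, z = 96
Loop ends.

Final answer: 96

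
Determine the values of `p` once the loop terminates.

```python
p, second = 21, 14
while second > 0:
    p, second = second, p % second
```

Let's trace through this code step by step.

Initialize: p = 21
Initialize: second = 14
Entering loop: while second > 0:
After iteration 1: p = 14, second = 7
After iteration 2: p = 7, second = 0
Loop ends.

Final answer: 7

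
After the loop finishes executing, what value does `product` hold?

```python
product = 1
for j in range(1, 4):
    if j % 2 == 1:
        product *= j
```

Let's trace through this code step by step.

Initialize: product = 1
Entering loop: for j in range(1, 4):
After iteration 1: j = 1, product = 1
After iteration 2: j = 2, product = 1
After iteration 3: j = 3, product = 3
Loop ends.

Final answer: 3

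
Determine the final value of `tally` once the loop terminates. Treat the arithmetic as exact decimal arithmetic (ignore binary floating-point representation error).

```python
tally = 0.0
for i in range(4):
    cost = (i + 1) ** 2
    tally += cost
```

Let's trace through this code step by step.

Initialize: tally = 0.0
Entering loop: for i in range(4):
After iteration 1: i = 0, tally = 1.0, cost = 1
After iteration 2: i = 1, tally = 5.0, cost = 4
After iteration 3: i = 2, tally = 14.0, cost = 9
After iteration 4: i = 3, tally = 30.0, cost = 16
Loop ends.

Final answer: 30.0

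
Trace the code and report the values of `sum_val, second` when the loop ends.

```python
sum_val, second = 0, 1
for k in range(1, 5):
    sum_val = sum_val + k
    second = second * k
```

Let's trace through this code step by step.

Initialize: sum_val = 0
Initialize: second = 1
Entering loop: for k in range(1, 5):
After iteration 1: k = 1, sum_val = 1, second = 1
After iteration 2: k = 2, sum_val = 3, second = 2
After iteration 3: k = 3, sum_val = 6, second = 6
After iteration 4: k = 4, sum_val = 10, second = 24
Loop ends.

Final answer: 10, 24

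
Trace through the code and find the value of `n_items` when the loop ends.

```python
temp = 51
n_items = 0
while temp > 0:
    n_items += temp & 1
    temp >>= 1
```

Let's trace through this code step by step.

Initialize: temp = 51
Initialize: n_items = 0
Entering loop: while temp > 0:
After iteration 1: temp = 25, n_items = 1
After iteration 2: temp = 12, n_items = 2
After iteration 3: temp = 6, n_items = 2
After iteration 4: temp = 3, n_items = 2
After iteration 5: temp = 1, n_items = 3
After iteration 6: temp = 0, n_items = 4
Loop ends.

Final answer: 4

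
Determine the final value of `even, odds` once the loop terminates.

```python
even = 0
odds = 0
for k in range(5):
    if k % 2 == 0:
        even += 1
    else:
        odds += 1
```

Let's trace through this code step by step.

Initialize: even = 0
Initialize: odds = 0
Entering loop: for k in range(5):
After iteration 1: k = 0, even = 1, odds = 0
After iteration 2: k = 1, even = 1, odds = 1
After iteration 3: k = 2, even = 2, odds = 1
After iteration 4: k = 3, even = 2, odds = 2
After iteration 5: k = 4, even = 3, odds = 2
Loop ends.

Final answer: 3, 2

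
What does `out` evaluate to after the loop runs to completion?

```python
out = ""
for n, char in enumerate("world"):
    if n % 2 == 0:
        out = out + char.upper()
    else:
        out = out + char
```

Let's trace through this code step by step.

Initialize: out = ''
Entering loop: for n, char in enumerate("world"):
After iteration 1: n = 0, char = 'w', out = 'W'
After iteration 2: n = 1, char = 'o', out = 'Wo'
After iteration 3: n = 2, char = 'r', out = 'WoR'
After iteration 4: n = 3, char = 'l', out = 'WoRl'
After iteration 5: n = 4, char = 'd', out = 'WoRlD'
Loop ends.

Final answer: 'WoRlD'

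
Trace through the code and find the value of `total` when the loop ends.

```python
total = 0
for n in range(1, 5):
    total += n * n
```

Let's trace through this code step by step.

Initialize: total = 0
Entering loop: for n in range(1, 5):
After iteration 1: n = 1, total = 1
After iteration 2: n = 2, total = 5
After iteration 3: n = 3, total = 14
After iteration 4: n = 4, total = 30
Loop ends.

Final answer: 30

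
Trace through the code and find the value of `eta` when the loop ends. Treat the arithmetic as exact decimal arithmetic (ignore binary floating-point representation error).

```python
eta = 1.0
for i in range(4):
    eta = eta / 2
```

Let's trace through this code step by step.

Initialize: eta = 1.0
Entering loop: for i in range(4):
After iteration 1: i = 0, eta = 0.5
After iteration 2: i = 1, eta = 0.25
After iteration 3: i = 2, eta = 0.125
After iteration 4: i = 3, eta = 0.0625
Loop ends.

Final answer: 0.0625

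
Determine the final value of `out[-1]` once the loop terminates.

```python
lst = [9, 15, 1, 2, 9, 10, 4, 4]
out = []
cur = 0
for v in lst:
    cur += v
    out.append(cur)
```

Let's trace through this code step by step.

Initialize: lst = [9, 15, 1, 2, 9, 10, 4, 4]
Initialize: out = []
Initialize: cur = 0
Entering loop: for v in lst:
After iteration 1: v = 9, out = [9], cur = 9
After iteration 2: v = 15, out = [9, 24], cur = 24
After iteration 3: v = 1, out = [9, 24, 25], cur = 25
After iteration 4: v = 2, out = [9, 24, 25, 27], cur = 27
After iteration 5: v = 9, out = [9, 24, 25, 27, 36], cur = 36
After iteration 6: v = 10, out = [9, 24, 25, 27, 36, 46], cur = 46
After iteration 7: v = 4, out = [9, 24, 25, 27, 36, 46, 50], cur = 50
After iteration 8: v = 4, out = [9, 24, 25, 27, 36, 46, 50, 54], cur = 54
Loop ends.
out[-1] = 54

Final answer: 54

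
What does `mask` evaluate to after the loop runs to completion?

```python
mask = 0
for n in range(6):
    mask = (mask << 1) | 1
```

Let's trace through this code step by step.

Initialize: mask = 0
Entering loop: for n in range(6):
After iteration 1: n = 0, mask = 1
After iteration 2: n = 1, mask = 3
After iteration 3: n = 2, mask = 7
After iteration 4: n = 3, mask = 15
After iteration 5: n = 4, mask = 31
After iteration 6: n = 5, mask = 63
Loop ends.

Final answer: 63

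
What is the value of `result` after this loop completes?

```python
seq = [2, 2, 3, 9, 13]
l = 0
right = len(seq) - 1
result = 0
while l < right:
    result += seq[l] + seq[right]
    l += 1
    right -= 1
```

Let's trace through this code step by step.

Initialize: seq = [2, 2, 3, 9, 13]
Initialize: l = 0
Initialize: right = 4
Initialize: result = 0
Entering loop: while l < right:
After iteration 1: l = 1, right = 3, result = 15
After iteration 2: l = 2, right = 2, result = 26
Loop ends.

Final answer: 26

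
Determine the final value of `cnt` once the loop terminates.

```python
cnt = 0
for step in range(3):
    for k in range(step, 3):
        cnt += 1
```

Let's trace through this code step by step.

Initialize: cnt = 0
Entering loop: for step in range(3):
After iteration 1: step = 0, cnt = 3
After iteration 2: step = 1, cnt = 5
After iteration 3: step = 2, cnt = 6
Loop ends.

Final answer: 6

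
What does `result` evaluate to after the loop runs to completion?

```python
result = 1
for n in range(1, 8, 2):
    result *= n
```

Let's trace through this code step by step.

Initialize: result = 1
Entering loop: for n in range(1, 8, 2):
After iteration 1: n = 1, result = 1
After iteration 2: n = 3, result = 3
After iteration 3: n = 5, result = 15
After iteration 4: n = 7, result = 105
Loop ends.

Final answer: 105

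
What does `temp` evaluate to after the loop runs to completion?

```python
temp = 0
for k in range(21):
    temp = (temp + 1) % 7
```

Let's trace through this code step by step.

Initialize: temp = 0
Entering loop: for k in range(21):
After iteration 1: k = 0, temp = 1
After iteration 2: k = 1, temp = 2
After iteration 3: k = 2, temp = 3
After iteration 4: k = 3, temp = 4
After iteration 5: k = 4, temp = 5
After iteration 6: k = 5, temp = 6
After iteration 7: k = 6, temp = 0
After iteration 8: k = 7, temp = 1
After iteration 9: k = 8, temp = 2
After iteration 10: k = 9, temp = 3
After iteration 11: k = 10, temp = 4
After iteration 12: k = 11, temp = 5
After iteration 13: k = 12, temp = 6
After iteration 14: k = 13, temp = 0
After iteration 15: k = 14, temp = 1
After iteration 16: k = 15, temp = 2
After iteration 17: k = 16, temp = 3
After iteration 18: k = 17, temp = 4
After iteration 19: k = 18, temp = 5
After iteration 20: k = 19, temp = 6
After iteration 21: k = 20, temp = 0
Loop ends.

Final answer: 0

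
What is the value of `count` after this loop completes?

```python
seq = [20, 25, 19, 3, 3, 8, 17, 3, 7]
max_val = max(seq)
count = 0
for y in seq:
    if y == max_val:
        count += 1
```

Let's trace through this code step by step.

Initialize: seq = [20, 25, 19, 3, 3, 8, 17, 3, 7]
Initialize: max_val = 25
Initialize: count = 0
Entering loop: for y in seq:
After iteration 1: y = 20, count = 0
After iteration 2: y = 25, count = 1
After iteration 3: y = 19, count = 1
After iteration 4: y = 3, count = 1
After iteration 5: y = 3, count = 1
After iteration 6: y = 8, count = 1
After iteration 7: y = 17, count = 1
After iteration 8: y = 3, count = 1
After iteration 9: y = 7, count = 1
Loop ends.

Final answer: 1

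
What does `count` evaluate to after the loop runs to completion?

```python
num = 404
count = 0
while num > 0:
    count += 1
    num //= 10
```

Let's trace through this code step by step.

Initialize: num = 404
Initialize: count = 0
Entering loop: while num > 0:
After iteration 1: num = 40, count = 1
After iteration 2: num = 4, count = 2
After iteration 3: num = 0, count = 3
Loop ends.

Final answer: 3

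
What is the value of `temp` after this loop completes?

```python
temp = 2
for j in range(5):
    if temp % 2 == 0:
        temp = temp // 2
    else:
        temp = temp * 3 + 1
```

Let's trace through this code step by step.

Initialize: temp = 2
Entering loop: for j in range(5):
After iteration 1: j = 0, temp = 1
After iteration 2: j = 1, temp = 4
After iteration 3: j = 2, temp = 2
After iteration 4: j = 3, temp = 1
After iteration 5: j = 4, temp = 4
Loop ends.

Final answer: 4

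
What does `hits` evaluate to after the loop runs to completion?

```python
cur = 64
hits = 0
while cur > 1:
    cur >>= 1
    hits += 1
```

Let's trace through this code step by step.

Initialize: cur = 64
Initialize: hits = 0
Entering loop: while cur > 1:
After iteration 1: cur = 32, hits = 1
After iteration 2: cur = 16, hits = 2
After iteration 3: cur = 8, hits = 3
After iteration 4: cur = 4, hits = 4
After iteration 5: cur = 2, hits = 5
After iteration 6: cur = 1, hits = 6
Loop ends.

Final answer: 6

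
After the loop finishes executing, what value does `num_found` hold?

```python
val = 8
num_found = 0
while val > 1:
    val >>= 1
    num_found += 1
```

Let's trace through this code step by step.

Initialize: val = 8
Initialize: num_found = 0
Entering loop: while val > 1:
After iteration 1: val = 4, num_found = 1
After iteration 2: val = 2, num_found = 2
After iteration 3: val = 1, num_found = 3
Loop ends.

Final answer: 3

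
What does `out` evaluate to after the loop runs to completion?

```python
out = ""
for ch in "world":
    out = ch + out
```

Let's trace through this code step by step.

Initialize: out = ''
Entering loop: for ch in "world":
After iteration 1: ch = 'w', out = 'w'
After iteration 2: ch = 'o', out = 'ow'
After iteration 3: ch = 'r', out = 'row'
After iteration 4: ch = 'l', out = 'lrow'
After iteration 5: ch = 'd', out = 'dlrow'
Loop ends.

Final answer: 'dlrow'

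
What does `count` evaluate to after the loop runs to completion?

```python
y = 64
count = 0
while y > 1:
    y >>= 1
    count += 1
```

Let's trace through this code step by step.

Initialize: y = 64
Initialize: count = 0
Entering loop: while y > 1:
After iteration 1: y = 32, count = 1
After iteration 2: y = 16, count = 2
After iteration 3: y = 8, count = 3
After iteration 4: y = 4, count = 4
After iteration 5: y = 2, count = 5
After iteration 6: y = 1, count = 6
Loop ends.

Final answer: 6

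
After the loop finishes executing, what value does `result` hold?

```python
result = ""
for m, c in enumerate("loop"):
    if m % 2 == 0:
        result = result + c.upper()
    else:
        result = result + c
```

Let's trace through this code step by step.

Initialize: result = ''
Entering loop: for m, c in enumerate("loop"):
After iteration 1: m = 0, c = 'l', result = 'L'
After iteration 2: m = 1, c = 'o', result = 'Lo'
After iteration 3: m = 2, c = 'o', result = 'LoO'
After iteration 4: m = 3, c = 'p', result = 'LoOp'
Loop ends.

Final answer: 'LoOp'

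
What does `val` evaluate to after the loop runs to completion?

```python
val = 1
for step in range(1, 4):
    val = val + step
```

Let's trace through this code step by step.

Initialize: val = 1
Entering loop: for step in range(1, 4):
After iteration 1: step = 1, val = 2
After iteration 2: step = 2, val = 4
After iteration 3: step = 3, val = 7
Loop ends.

Final answer: 7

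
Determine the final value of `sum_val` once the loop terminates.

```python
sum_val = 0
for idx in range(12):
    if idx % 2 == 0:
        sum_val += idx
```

Let's trace through this code step by step.

Initialize: sum_val = 0
Entering loop: for idx in range(12):
After iteration 1: idx = 0, sum_val = 0
After iteration 2: idx = 1, sum_val = 0
After iteration 3: idx = 2, sum_val = 2
After iteration 4: idx = 3, sum_val = 2
After iteration 5: idx = 4, sum_val = 6
After iteration 6: idx = 5, sum_val = 6
After iteration 7: idx = 6, sum_val = 12
After iteration 8: idx = 7, sum_val = 12
After iteration 9: idx = 8, sum_val = 20
After iteration 10: idx = 9, sum_val = 20
After iteration 11: idx = 10, sum_val = 30
After iteration 12: idx = 11, sum_val = 30
Loop ends.

Final answer: 30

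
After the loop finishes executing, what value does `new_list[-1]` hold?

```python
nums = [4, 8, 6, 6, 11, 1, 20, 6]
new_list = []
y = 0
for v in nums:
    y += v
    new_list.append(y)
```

Let's trace through this code step by step.

Initialize: nums = [4, 8, 6, 6, 11, 1, 20, 6]
Initialize: new_list = []
Initialize: y = 0
Entering loop: for v in nums:
After iteration 1: v = 4, new_list = [4], y = 4
After iteration 2: v = 8, new_list = [4, 12], y = 12
After iteration 3: v = 6, new_list = [4, 12, 18], y = 18
After iteration 4: v = 6, new_list = [4, 12, 18, 24], y = 24
After iteration 5: v = 11, new_list = [4, 12, 18, 24, 35], y = 35
After iteration 6: v = 1, new_list = [4, 12, 18, 24, 35, 36], y = 36
After iteration 7: v = 20, new_list = [4, 12, 18, 24, 35, 36, 56], y = 56
After iteration 8: v = 6, new_list = [4, 12, 18, 24, 35, 36, 56, 62], y = 62
Loop ends.
new_list[-1] = 62

Final answer: 62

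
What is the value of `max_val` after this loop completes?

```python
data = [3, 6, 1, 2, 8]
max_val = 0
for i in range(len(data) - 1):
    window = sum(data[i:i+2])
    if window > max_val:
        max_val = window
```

Let's trace through this code step by step.

Initialize: data = [3, 6, 1, 2, 8]
Initialize: max_val = 0
Entering loop: for i in range(len(data) - 1):
After iteration 1: i = 0, max_val = 9, window = 9
After iteration 2: i = 1, max_val = 9, window = 7
After iteration 3: i = 2, max_val = 9, window = 3
After iteration 4: i = 3, max_val = 10, window = 10
Loop ends.

Final answer: 10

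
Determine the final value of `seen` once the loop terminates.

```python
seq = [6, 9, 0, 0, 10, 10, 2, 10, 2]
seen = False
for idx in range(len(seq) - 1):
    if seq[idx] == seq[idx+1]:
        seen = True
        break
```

Let's trace through this code step by step.

Initialize: seq = [6, 9, 0, 0, 10, 10, 2, 10, 2]
Initialize: seen = False
Entering loop: for idx in range(len(seq) - 1):
After iteration 1: idx = 0, seen = False
After iteration 2: idx = 1, seen = False
After iteration 3: idx = 2, seen = True
Loop ends.

Final answer: True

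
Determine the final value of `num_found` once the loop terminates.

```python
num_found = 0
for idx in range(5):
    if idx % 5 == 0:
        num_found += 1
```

Let's trace through this code step by step.

Initialize: num_found = 0
Entering loop: for idx in range(5):
After iteration 1: idx = 0, num_found = 1
After iteration 2: idx = 1, num_found = 1
After iteration 3: idx = 2, num_found = 1
After iteration 4: idx = 3, num_found = 1
After iteration 5: idx = 4, num_found = 1
Loop ends.

Final answer: 1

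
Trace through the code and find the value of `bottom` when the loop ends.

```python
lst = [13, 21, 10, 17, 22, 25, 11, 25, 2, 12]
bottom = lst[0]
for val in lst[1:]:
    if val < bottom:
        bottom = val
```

Let's trace through this code step by step.

Initialize: lst = [13, 21, 10, 17, 22, 25, 11, 25, 2, 12]
Initialize: bottom = 13
Entering loop: for val in lst[1:]:
After iteration 1: val = 21, bottom = 13
After iteration 2: val = 10, bottom = 10
After iteration 3: val = 17, bottom = 10
After iteration 4: val = 22, bottom = 10
After iteration 5: val = 25, bottom = 10
After iteration 6: val = 11, bottom = 10
After iteration 7: val = 25, bottom = 10
After iteration 8: val = 2, bottom = 2
After iteration 9: val = 12, bottom = 2
Loop ends.

Final answer: 2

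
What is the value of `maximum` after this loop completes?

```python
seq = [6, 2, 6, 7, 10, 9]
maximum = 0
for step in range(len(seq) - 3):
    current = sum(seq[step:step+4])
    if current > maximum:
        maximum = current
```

Let's trace through this code step by step.

Initialize: seq = [6, 2, 6, 7, 10, 9]
Initialize: maximum = 0
Entering loop: for step in range(len(seq) - 3):
After iteration 1: step = 0, maximum = 21, current = 21
After iteration 2: step = 1, maximum = 25, current = 25
After iteration 3: step = 2, maximum = 32, current = 32
Loop ends.

Final answer: 32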